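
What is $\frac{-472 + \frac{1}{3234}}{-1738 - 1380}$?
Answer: $\frac{1526447}{10083612} \approx 0.15138$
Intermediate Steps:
$\frac{-472 + \frac{1}{3234}}{-1738 - 1380} = - \frac{1526447}{3234 \left(-3118\right)} = \left(- \frac{1526447}{3234}\right) \left(- \frac{1}{3118}\right) = \frac{1526447}{10083612}$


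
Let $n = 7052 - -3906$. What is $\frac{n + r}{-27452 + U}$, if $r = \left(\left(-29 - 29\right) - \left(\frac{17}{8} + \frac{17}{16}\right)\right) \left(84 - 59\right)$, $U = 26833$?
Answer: $- \frac{150853}{9904} \approx -15.232$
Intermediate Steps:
$n = 10958$ ($n = 7052 + 3906 = 10958$)
$r = - \frac{24475}{16}$ ($r = \left(-58 - \frac{51}{16}\right) 25 = \left(- \frac{979}{16}\right) 25 = - \frac{24475}{16} \approx -1529.7$)
$\frac{n + r}{-27452 + U} = \frac{10958 - \frac{24475}{16}}{-27452 + 26833} = \frac{150853}{16 \left(-619\right)} = \frac{150853}{16} \left(- \frac{1}{619}\right) = - \frac{150853}{9904}$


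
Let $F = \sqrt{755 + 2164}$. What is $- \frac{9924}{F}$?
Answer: $- \frac{3308 \sqrt{2919}}{973} \approx -183.68$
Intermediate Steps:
$F = \sqrt{2919} \approx 54.028$
$- \frac{9924}{F} = - \frac{9924}{\sqrt{2919}} = - 9924 \frac{\sqrt{2919}}{2919} = - \frac{3308 \sqrt{2919}}{973}$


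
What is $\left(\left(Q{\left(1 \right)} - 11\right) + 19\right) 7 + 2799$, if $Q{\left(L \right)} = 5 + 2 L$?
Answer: $2904$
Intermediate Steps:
$\left(\left(Q{\left(1 \right)} - 11\right) + 19\right) 7 + 2799 = \left(\left(\left(5 + 2 \cdot 1\right) - 11\right) + 19\right) 7 + 2799 = \left(\left(\left(5 + 2\right) - 11\right) + 19\right) 7 + 2799 = \left(\left(7 - 11\right) + 19\right) 7 + 2799 = \left(-4 + 19\right) 7 + 2799 = 15 \cdot 7 + 2799 = 105 + 2799 = 2904$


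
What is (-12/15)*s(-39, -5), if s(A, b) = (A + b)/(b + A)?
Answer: -⅘ ≈ -0.80000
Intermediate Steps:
s(A, b) = 1 (s(A, b) = (A + b)/(A + b) = 1)
(-12/15)*s(-39, -5) = -12/15*1 = -12*1/15*1 = -⅘*1 = -⅘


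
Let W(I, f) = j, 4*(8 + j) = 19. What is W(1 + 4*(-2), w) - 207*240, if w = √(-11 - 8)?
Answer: -198733/4 ≈ -49683.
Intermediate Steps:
j = -13/4 (j = -8 + (¼)*19 = -8 + 19/4 = -13/4 ≈ -3.2500)
w = I*√19 (w = √(-19) = I*√19 ≈ 4.3589*I)
W(I, f) = -13/4
W(1 + 4*(-2), w) - 207*240 = -13/4 - 207*240 = -13/4 - 49680 = -198733/4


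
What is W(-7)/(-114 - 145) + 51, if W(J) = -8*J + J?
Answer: 1880/37 ≈ 50.811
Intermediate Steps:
W(J) = -7*J
W(-7)/(-114 - 145) + 51 = (-7*(-7))/(-114 - 145) + 51 = 49/(-259) + 51 = 49*(-1/259) + 51 = -7/37 + 51 = 1880/37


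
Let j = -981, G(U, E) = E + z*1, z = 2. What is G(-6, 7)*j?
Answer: -8829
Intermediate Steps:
G(U, E) = 2 + E (G(U, E) = E + 2*1 = E + 2 = 2 + E)
G(-6, 7)*j = (2 + 7)*(-981) = 9*(-981) = -8829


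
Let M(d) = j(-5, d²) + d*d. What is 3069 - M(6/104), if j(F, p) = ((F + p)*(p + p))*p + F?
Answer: 30387395245687/9885304832 ≈ 3074.0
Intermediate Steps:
j(F, p) = F + 2*p²*(F + p) (j(F, p) = ((F + p)*(2*p))*p + F = (2*p*(F + p))*p + F = 2*p²*(F + p) + F = F + 2*p²*(F + p))
M(d) = -5 + d² - 10*d⁴ + 2*d⁶ (M(d) = (-5 + 2*(d²)³ + 2*(-5)*(d²)²) + d*d = (-5 + 2*d⁶ + 2*(-5)*d⁴) + d² = (-5 + 2*d⁶ - 10*d⁴) + d² = (-5 - 10*d⁴ + 2*d⁶) + d² = -5 + d² - 10*d⁴ + 2*d⁶)
3069 - M(6/104) = 3069 - (-5 + (6/104)² - 10*(6/104)⁴ + 2*(6/104)⁶) = 3069 - (-5 + (6*(1/104))² - 10*(6*(1/104))⁴ + 2*(6*(1/104))⁶) = 3069 - (-5 + (3/52)² - 10*(3/52)⁴ + 2*(3/52)⁶) = 3069 - (-5 + 9/2704 - 10*81/7311616 + 2*(729/19770609664)) = 3069 - (-5 + 9/2704 - 405/3655808 + 729/9885304832) = 3069 - 1*(-49394716279/9885304832) = 3069 + 49394716279/9885304832 = 30387395245687/9885304832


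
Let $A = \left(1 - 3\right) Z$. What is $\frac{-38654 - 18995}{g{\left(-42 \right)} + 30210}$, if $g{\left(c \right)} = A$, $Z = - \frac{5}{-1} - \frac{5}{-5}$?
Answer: $- \frac{57649}{30198} \approx -1.909$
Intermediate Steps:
$Z = 6$ ($Z = \left(-5\right) \left(-1\right) - -1 = 5 + 1 = 6$)
$A = -12$ ($A = \left(1 - 3\right) 6 = \left(-2\right) 6 = -12$)
$g{\left(c \right)} = -12$
$\frac{-38654 - 18995}{g{\left(-42 \right)} + 30210} = \frac{-38654 - 18995}{-12 + 30210} = - \frac{57649}{30198}$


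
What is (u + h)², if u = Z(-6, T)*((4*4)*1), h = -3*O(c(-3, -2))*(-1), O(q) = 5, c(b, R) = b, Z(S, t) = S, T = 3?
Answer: 6561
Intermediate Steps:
h = 15 (h = -3*5*(-1) = -15*(-1) = 15)
u = -96 (u = -6*4*4 = -96 ≈ -96.000)
(u + h)² = (-96 + 15)² = (-81)² = 6561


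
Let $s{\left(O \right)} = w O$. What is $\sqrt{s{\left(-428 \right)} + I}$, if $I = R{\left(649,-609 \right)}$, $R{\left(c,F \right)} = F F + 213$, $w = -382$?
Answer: $7 \sqrt{10910} \approx 731.16$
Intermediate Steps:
$R{\left(c,F \right)} = 213 + F^{2}$ ($R{\left(c,F \right)} = F^{2} + 213 = 213 + F^{2}$)
$s{\left(O \right)} = - 382 O$
$I = 371094$ ($I = 213 + \left(-609\right)^{2} = 213 + 370881 = 371094$)
$\sqrt{s{\left(-428 \right)} + I} = \sqrt{\left(-382\right) \left(-428\right) + 371094} = \sqrt{163496 + 371094} = \sqrt{534590} = 7 \sqrt{10910}$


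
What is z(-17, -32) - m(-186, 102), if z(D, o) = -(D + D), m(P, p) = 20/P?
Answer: 3172/93 ≈ 34.108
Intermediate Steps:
z(D, o) = -2*D
z(-17, -32) - m(-186, 102) = -2*(-17) - 20/(-186) = 34 - 20*(-1)/186 = 34 - 1*(-10/93) = 34 + 10/93 = 3172/93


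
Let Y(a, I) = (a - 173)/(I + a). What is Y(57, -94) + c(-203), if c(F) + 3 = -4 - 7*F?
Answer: 52434/37 ≈ 1417.1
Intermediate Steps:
c(F) = -7 - 7*F (c(F) = -3 + (-4 - 7*F) = -7 - 7*F)
Y(a, I) = (-173 + a)/(I + a)
Y(57, -94) + c(-203) = (-173 + 57)/(-94 + 57) + (-7 - 7*(-203)) = -116/(-37) + (-7 + 1421) = -1/37*(-116) + 1414 = 116/37 + 1414 = 52434/37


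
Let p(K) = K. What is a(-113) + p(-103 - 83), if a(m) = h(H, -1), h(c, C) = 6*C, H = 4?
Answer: -192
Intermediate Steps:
a(m) = -6 (a(m) = 6*(-1) = -6)
a(-113) + p(-103 - 83) = -6 + (-103 - 83) = -6 - 186 = -192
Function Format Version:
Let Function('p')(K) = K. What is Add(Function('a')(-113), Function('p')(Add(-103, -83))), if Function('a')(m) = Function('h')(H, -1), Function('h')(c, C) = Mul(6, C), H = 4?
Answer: -192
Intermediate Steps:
Function('a')(m) = -6 (Function('a')(m) = Mul(6, -1) = -6)
Add(Function('a')(-113), Function('p')(Add(-103, -83))) = Add(-6, Add(-103, -83)) = Add(-6, -186) = -192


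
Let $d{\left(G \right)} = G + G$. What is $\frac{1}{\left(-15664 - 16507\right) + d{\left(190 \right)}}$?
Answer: $- \frac{1}{31791} \approx -3.1455 \cdot 10^{-5}$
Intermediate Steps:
$d{\left(G \right)} = 2 G$
$\frac{1}{\left(-15664 - 16507\right) + d{\left(190 \right)}} = \frac{1}{\left(-15664 - 16507\right) + 2 \cdot 190} = \frac{1}{\left(-15664 - 16507\right) + 380} = \frac{1}{-32171 + 380} = \frac{1}{-31791} = - \frac{1}{31791}$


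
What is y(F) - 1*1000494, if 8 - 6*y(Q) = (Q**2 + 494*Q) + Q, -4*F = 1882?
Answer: -23965715/24 ≈ -9.9857e+5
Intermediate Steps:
F = -941/2 (F = -1/4*1882 = -941/2 ≈ -470.50)
y(Q) = 4/3 - 165*Q/2 - Q**2/6 (y(Q) = 4/3 - ((Q**2 + 494*Q) + Q)/6 = 4/3 - (Q**2 + 495*Q)/6 = 4/3 + (-165*Q/2 - Q**2/6) = 4/3 - 165*Q/2 - Q**2/6)
y(F) - 1*1000494 = (4/3 - 165/2*(-941/2) - (-941/2)**2/6) - 1*1000494 = (4/3 + 155265/4 - 1/6*885481/4) - 1000494 = (4/3 + 155265/4 - 885481/24) - 1000494 = 46141/24 - 1000494 = -23965715/24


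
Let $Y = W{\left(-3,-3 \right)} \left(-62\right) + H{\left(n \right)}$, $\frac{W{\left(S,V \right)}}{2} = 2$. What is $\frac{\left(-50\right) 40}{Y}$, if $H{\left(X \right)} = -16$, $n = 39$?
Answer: $\frac{250}{33} \approx 7.5758$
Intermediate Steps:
$W{\left(S,V \right)} = 4$ ($W{\left(S,V \right)} = 2 \cdot 2 = 4$)
$Y = -264$ ($Y = 4 \left(-62\right) - 16 = -248 - 16 = -264$)
$\frac{\left(-50\right) 40}{Y} = \frac{\left(-50\right) 40}{-264} = \left(-2000\right) \left(- \frac{1}{264}\right) = \frac{250}{33}$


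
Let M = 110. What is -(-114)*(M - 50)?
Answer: 6840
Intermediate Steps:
-(-114)*(M - 50) = -(-114)*(110 - 50) = -(-114)*60 = -1*(-6840) = 6840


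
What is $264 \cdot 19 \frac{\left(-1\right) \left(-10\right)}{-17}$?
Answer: $- \frac{50160}{17} \approx -2950.6$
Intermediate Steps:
$264 \cdot 19 \frac{\left(-1\right) \left(-10\right)}{-17} = 5016 \cdot 10 \left(- \frac{1}{17}\right) = 5016 \left(- \frac{10}{17}\right) = - \frac{50160}{17}$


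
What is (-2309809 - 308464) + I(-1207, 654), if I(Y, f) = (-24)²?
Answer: -2617697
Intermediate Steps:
I(Y, f) = 576
(-2309809 - 308464) + I(-1207, 654) = (-2309809 - 308464) + 576 = -2618273 + 576 = -2617697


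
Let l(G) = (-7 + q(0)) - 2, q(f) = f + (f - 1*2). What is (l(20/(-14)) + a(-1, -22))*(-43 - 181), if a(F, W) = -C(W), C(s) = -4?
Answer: 1568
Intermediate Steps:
q(f) = -2 + 2*f (q(f) = f + (f - 2) = f + (-2 + f) = -2 + 2*f)
l(G) = -11 (l(G) = (-7 + (-2 + 2*0)) - 2 = (-7 + (-2 + 0)) - 2 = (-7 - 2) - 2 = -9 - 2 = -11)
a(F, W) = 4 (a(F, W) = -1*(-4) = 4)
(l(20/(-14)) + a(-1, -22))*(-43 - 181) = (-11 + 4)*(-43 - 181) = -7*(-224) = 1568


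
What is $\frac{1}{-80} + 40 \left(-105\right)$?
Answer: $- \frac{336001}{80} \approx -4200.0$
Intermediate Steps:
$\frac{1}{-80} + 40 \left(-105\right) = - \frac{1}{80} - 4200 = - \frac{336001}{80}$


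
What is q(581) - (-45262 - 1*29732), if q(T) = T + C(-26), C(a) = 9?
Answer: 75584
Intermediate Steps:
q(T) = 9 + T (q(T) = T + 9 = 9 + T)
q(581) - (-45262 - 1*29732) = (9 + 581) - (-45262 - 1*29732) = 590 - (-45262 - 29732) = 590 - 1*(-74994) = 590 + 74994 = 75584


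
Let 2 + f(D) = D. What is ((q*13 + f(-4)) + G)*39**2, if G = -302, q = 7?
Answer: -330057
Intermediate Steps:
f(D) = -2 + D
((q*13 + f(-4)) + G)*39**2 = ((7*13 + (-2 - 4)) - 302)*39**2 = ((91 - 6) - 302)*1521 = (85 - 302)*1521 = -217*1521 = -330057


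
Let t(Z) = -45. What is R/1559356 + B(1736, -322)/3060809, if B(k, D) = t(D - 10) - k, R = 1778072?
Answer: 1359890391803/1193222719751 ≈ 1.1397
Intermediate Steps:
B(k, D) = -45 - k
R/1559356 + B(1736, -322)/3060809 = 1778072/1559356 + (-45 - 1*1736)/3060809 = 1778072*(1/1559356) + (-45 - 1736)*(1/3060809) = 444518/389839 - 1781*1/3060809 = 444518/389839 - 1781/3060809 = 1359890391803/1193222719751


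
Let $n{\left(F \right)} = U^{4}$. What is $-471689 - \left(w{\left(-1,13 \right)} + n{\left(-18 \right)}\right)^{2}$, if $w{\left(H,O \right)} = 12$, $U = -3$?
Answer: $-480338$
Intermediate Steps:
$n{\left(F \right)} = 81$ ($n{\left(F \right)} = \left(-3\right)^{4} = 81$)
$-471689 - \left(w{\left(-1,13 \right)} + n{\left(-18 \right)}\right)^{2} = -471689 - \left(12 + 81\right)^{2} = -471689 - 93^{2} = -471689 - 8649 = -480338$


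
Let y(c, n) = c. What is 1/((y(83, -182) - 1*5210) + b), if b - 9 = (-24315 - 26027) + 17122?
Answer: -1/38338 ≈ -2.6084e-5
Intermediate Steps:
b = -33211 (b = 9 + ((-24315 - 26027) + 17122) = 9 + (-50342 + 17122) = 9 - 33220 = -33211)
1/((y(83, -182) - 1*5210) + b) = 1/((83 - 1*5210) - 33211) = 1/((83 - 5210) - 33211) = 1/(-5127 - 33211) = 1/(-38338) = -1/38338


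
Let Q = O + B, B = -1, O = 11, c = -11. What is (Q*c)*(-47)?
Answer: 5170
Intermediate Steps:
Q = 10 (Q = 11 - 1 = 10)
(Q*c)*(-47) = (10*(-11))*(-47) = -110*(-47) = 5170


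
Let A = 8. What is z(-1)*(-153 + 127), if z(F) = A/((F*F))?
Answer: -208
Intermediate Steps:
z(F) = 8/F**2 (z(F) = 8/((F*F)) = 8/(F**2) = 8/F**2)
z(-1)*(-153 + 127) = (8/(-1)**2)*(-153 + 127) = (8*1)*(-26) = 8*(-26) = -208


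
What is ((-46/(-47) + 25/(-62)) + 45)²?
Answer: 17637699249/8491396 ≈ 2077.1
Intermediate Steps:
((-46/(-47) + 25/(-62)) + 45)² = ((-46*(-1/47) + 25*(-1/62)) + 45)² = ((46/47 - 25/62) + 45)² = (1677/2914 + 45)² = (132807/2914)² = 17637699249/8491396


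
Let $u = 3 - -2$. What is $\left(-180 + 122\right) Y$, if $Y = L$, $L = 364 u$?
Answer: $-105560$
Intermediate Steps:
$u = 5$ ($u = 3 + 2 = 5$)
$L = 1820$ ($L = 364 \cdot 5 = 1820$)
$Y = 1820$
$\left(-180 + 122\right) Y = \left(-180 + 122\right) 1820 = \left(-58\right) 1820 = -105560$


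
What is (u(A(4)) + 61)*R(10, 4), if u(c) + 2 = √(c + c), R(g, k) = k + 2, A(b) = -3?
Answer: 354 + 6*I*√6 ≈ 354.0 + 14.697*I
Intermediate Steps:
R(g, k) = 2 + k
u(c) = -2 + √2*√c (u(c) = -2 + √(c + c) = -2 + √(2*c) = -2 + √2*√c)
(u(A(4)) + 61)*R(10, 4) = ((-2 + √2*√(-3)) + 61)*(2 + 4) = ((-2 + √2*(I*√3)) + 61)*6 = ((-2 + I*√6) + 61)*6 = (59 + I*√6)*6 = 354 + 6*I*√6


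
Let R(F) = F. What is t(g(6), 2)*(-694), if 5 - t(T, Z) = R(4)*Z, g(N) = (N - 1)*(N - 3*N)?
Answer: 2082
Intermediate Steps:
g(N) = -2*N*(-1 + N) (g(N) = (-1 + N)*(-2*N) = -2*N*(-1 + N))
t(T, Z) = 5 - 4*Z
t(g(6), 2)*(-694) = (5 - 4*2)*(-694) = (5 - 8)*(-694) = -3*(-694) = 2082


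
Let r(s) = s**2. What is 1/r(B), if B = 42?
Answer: 1/1764 ≈ 0.00056689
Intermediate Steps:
1/r(B) = 1/(42**2) = 1/1764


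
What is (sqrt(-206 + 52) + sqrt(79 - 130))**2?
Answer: -205 - 2*sqrt(7854) ≈ -382.25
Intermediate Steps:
(sqrt(-206 + 52) + sqrt(79 - 130))**2 = (sqrt(-154) + sqrt(-51))**2 = (I*sqrt(154) + I*sqrt(51))**2 = (I*sqrt(51) + I*sqrt(154))**2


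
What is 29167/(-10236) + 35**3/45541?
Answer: -889425847/466157676 ≈ -1.9080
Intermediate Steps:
29167/(-10236) + 35**3/45541 = 29167*(-1/10236) + 42875*(1/45541) = -29167/10236 + 42875/45541 = -889425847/466157676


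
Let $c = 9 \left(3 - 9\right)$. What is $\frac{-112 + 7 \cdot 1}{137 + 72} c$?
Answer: $\frac{5670}{209} \approx 27.129$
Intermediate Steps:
$c = -54$ ($c = 9 \left(-6\right) = -54$)
$\frac{-112 + 7 \cdot 1}{137 + 72} c = \frac{-112 + 7 \cdot 1}{137 + 72} \left(-54\right) = \frac{-112 + 7}{209} \left(-54\right) = \left(-105\right) \frac{1}{209} \left(-54\right) = \left(- \frac{105}{209}\right) \left(-54\right) = \frac{5670}{209}$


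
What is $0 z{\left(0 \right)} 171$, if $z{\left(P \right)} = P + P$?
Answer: $0$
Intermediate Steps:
$z{\left(P \right)} = 2 P$
$0 z{\left(0 \right)} 171 = 0 \cdot 2 \cdot 0 \cdot 171 = 0 \cdot 0 \cdot 171 = 0 \cdot 171 = 0$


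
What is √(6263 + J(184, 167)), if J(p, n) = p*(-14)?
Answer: √3687 ≈ 60.721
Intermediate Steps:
J(p, n) = -14*p
√(6263 + J(184, 167)) = √(6263 - 14*184) = √(6263 - 2576) = √3687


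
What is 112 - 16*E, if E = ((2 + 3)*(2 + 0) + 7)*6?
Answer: -1520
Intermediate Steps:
E = 102 (E = (5*2 + 7)*6 = (10 + 7)*6 = 17*6 = 102)
112 - 16*E = 112 - 16*102 = 112 - 1632 = -1520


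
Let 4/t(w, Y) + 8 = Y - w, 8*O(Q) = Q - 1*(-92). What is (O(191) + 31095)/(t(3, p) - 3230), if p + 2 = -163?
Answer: -2739473/284242 ≈ -9.6378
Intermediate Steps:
p = -165 (p = -2 - 163 = -165)
O(Q) = 23/2 + Q/8 (O(Q) = (Q - 1*(-92))/8 = (Q + 92)/8 = (92 + Q)/8 = 23/2 + Q/8)
t(w, Y) = 4/(-8 + Y - w) (t(w, Y) = 4/(-8 + (Y - w)) = 4/(-8 + Y - w))
(O(191) + 31095)/(t(3, p) - 3230) = ((23/2 + (⅛)*191) + 31095)/(-4/(8 + 3 - 1*(-165)) - 3230) = ((23/2 + 191/8) + 31095)/(-4/(8 + 3 + 165) - 3230) = (283/8 + 31095)/(-4/176 - 3230) = 249043/(8*(-4*1/176 - 3230)) = 249043/(8*(-1/44 - 3230)) = 249043/(8*(-142121/44)) = (249043/8)*(-44/142121) = -2739473/284242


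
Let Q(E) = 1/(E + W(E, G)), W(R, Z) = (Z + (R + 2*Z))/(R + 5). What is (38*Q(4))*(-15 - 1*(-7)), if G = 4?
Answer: -684/13 ≈ -52.615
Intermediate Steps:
W(R, Z) = (R + 3*Z)/(5 + R)
Q(E) = 1/(E + (12 + E)/(5 + E)) (Q(E) = 1/(E + (E + 3*4)/(5 + E)) = 1/(E + (E + 12)/(5 + E)) = 1/(E + (12 + E)/(5 + E)))
(38*Q(4))*(-15 - 1*(-7)) = (38*((5 + 4)/(12 + 4 + 4*(5 + 4))))*(-15 - 1*(-7)) = (38*(9/(12 + 4 + 4*9)))*(-15 + 7) = (38*(9/(12 + 4 + 36)))*(-8) = (38*(9/52))*(-8) = (171/26)*(-8) = -684/13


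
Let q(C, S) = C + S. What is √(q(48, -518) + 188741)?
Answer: 3*√20919 ≈ 433.90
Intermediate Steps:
√(q(48, -518) + 188741) = √((48 - 518) + 188741) = √(-470 + 188741) = √188271 = 3*√20919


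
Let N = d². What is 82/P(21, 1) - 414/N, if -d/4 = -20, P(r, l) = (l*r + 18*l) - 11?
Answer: 64151/22400 ≈ 2.8639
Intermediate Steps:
P(r, l) = -11 + 18*l + l*r (P(r, l) = (18*l + l*r) - 11 = -11 + 18*l + l*r)
d = 80 (d = -4*(-20) = 80)
N = 6400 (N = 80² = 6400)
82/P(21, 1) - 414/N = 82/(-11 + 18*1 + 1*21) - 414/6400 = 82/(-11 + 18 + 21) - 414*1/6400 = 82/28 - 207/3200 = 82*(1/28) - 207/3200 = 41/14 - 207/3200 = 64151/22400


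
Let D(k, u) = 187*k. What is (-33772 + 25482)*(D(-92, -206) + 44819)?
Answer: -228928350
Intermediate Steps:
(-33772 + 25482)*(D(-92, -206) + 44819) = (-33772 + 25482)*(187*(-92) + 44819) = -8290*(-17204 + 44819) = -8290*27615 = -228928350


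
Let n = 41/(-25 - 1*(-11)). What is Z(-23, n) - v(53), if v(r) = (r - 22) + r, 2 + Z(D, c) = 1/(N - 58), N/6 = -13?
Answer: -11697/136 ≈ -86.007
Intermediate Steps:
N = -78 (N = 6*(-13) = -78)
n = -41/14 (n = 41/(-25 + 11) = 41/(-14) = 41*(-1/14) = -41/14 ≈ -2.9286)
Z(D, c) = -273/136 (Z(D, c) = -2 + 1/(-78 - 58) = -2 + 1/(-136) = -2 - 1/136 = -273/136)
v(r) = -22 + 2*r (v(r) = (-22 + r) + r = -22 + 2*r)
Z(-23, n) - v(53) = -273/136 - (-22 + 2*53) = -273/136 - (-22 + 106) = -273/136 - 1*84 = -273/136 - 84 = -11697/136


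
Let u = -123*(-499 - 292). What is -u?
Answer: -97293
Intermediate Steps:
u = 97293 (u = -123*(-791) = 97293)
-u = -1*97293 = -97293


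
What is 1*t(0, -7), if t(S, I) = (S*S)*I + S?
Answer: 0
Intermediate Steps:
t(S, I) = S + I*S² (t(S, I) = S²*I + S = I*S² + S = S + I*S²)
1*t(0, -7) = 1*(0*(1 - 7*0)) = 1*(0*(1 + 0)) = 1*(0*1) = 1*0 = 0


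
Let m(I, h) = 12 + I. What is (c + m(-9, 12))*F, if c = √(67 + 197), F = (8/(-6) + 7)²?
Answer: 289/3 + 578*√66/9 ≈ 618.08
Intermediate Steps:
F = 289/9 (F = (8*(-⅙) + 7)² = (-4/3 + 7)² = (17/3)² = 289/9 ≈ 32.111)
c = 2*√66 (c = √264 = 2*√66 ≈ 16.248)
(c + m(-9, 12))*F = (2*√66 + (12 - 9))*(289/9) = (2*√66 + 3)*(289/9) = (3 + 2*√66)*(289/9) = 289/3 + 578*√66/9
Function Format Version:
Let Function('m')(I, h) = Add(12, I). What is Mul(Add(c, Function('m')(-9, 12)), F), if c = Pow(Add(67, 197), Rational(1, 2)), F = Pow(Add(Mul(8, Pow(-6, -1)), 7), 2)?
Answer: Add(Rational(289, 3), Mul(Rational(578, 9), Pow(66, Rational(1, 2)))) ≈ 618.08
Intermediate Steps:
F = Rational(289, 9) (F = Pow(Add(Mul(8, Rational(-1, 6)), 7), 2) = Pow(Add(Rational(-4, 3), 7), 2) = Pow(Rational(17, 3), 2) = Rational(289, 9) ≈ 32.111)
c = Mul(2, Pow(66, Rational(1, 2))) (c = Pow(264, Rational(1, 2)) = Mul(2, Pow(66, Rational(1, 2))) ≈ 16.248)
Mul(Add(c, Function('m')(-9, 12)), F) = Mul(Add(Mul(2, Pow(66, Rational(1, 2))), Add(12, -9)), Rational(289, 9)) = Mul(Add(Mul(2, Pow(66, Rational(1, 2))), 3), Rational(289, 9)) = Mul(Add(3, Mul(2, Pow(66, Rational(1, 2)))), Rational(289, 9)) = Add(Rational(289, 3), Mul(Rational(578, 9), Pow(66, Rational(1, 2))))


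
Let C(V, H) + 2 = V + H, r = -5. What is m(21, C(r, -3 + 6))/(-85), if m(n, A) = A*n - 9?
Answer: 93/85 ≈ 1.0941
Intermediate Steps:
C(V, H) = -2 + H + V (C(V, H) = -2 + (V + H) = -2 + (H + V) = -2 + H + V)
m(n, A) = -9 + A*n
m(21, C(r, -3 + 6))/(-85) = (-9 + (-2 + (-3 + 6) - 5)*21)/(-85) = (-9 + (-2 + 3 - 5)*21)*(-1/85) = (-9 - 4*21)*(-1/85) = (-9 - 84)*(-1/85) = -93*(-1/85) = 93/85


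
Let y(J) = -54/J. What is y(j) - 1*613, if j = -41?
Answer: -25079/41 ≈ -611.68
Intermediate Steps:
y(j) - 1*613 = -54/(-41) - 1*613 = -54*(-1/41) - 613 = 54/41 - 613 = -25079/41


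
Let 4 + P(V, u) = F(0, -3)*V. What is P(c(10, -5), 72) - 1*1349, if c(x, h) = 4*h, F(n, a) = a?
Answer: -1293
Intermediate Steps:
P(V, u) = -4 - 3*V
P(c(10, -5), 72) - 1*1349 = (-4 - 12*(-5)) - 1*1349 = (-4 - 3*(-20)) - 1349 = (-4 + 60) - 1349 = 56 - 1349 = -1293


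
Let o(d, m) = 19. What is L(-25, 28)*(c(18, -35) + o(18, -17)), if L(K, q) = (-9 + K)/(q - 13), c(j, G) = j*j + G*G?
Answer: -53312/15 ≈ -3554.1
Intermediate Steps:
c(j, G) = G**2 + j**2 (c(j, G) = j**2 + G**2 = G**2 + j**2)
L(K, q) = (-9 + K)/(-13 + q)
L(-25, 28)*(c(18, -35) + o(18, -17)) = ((-9 - 25)/(-13 + 28))*(((-35)**2 + 18**2) + 19) = (-34/15)*((1225 + 324) + 19) = ((1/15)*(-34))*(1549 + 19) = -34/15*1568 = -53312/15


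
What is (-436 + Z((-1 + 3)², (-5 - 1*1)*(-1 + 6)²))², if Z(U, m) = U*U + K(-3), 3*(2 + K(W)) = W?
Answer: 178929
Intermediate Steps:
K(W) = -2 + W/3
Z(U, m) = -3 + U² (Z(U, m) = U*U + (-2 + (⅓)*(-3)) = U² + (-2 - 1) = U² - 3 = -3 + U²)
(-436 + Z((-1 + 3)², (-5 - 1*1)*(-1 + 6)²))² = (-436 + (-3 + ((-1 + 3)²)²))² = (-436 + (-3 + (2²)²))² = (-436 + (-3 + 4²))² = (-436 + (-3 + 16))² = (-436 + 13)² = (-423)² = 178929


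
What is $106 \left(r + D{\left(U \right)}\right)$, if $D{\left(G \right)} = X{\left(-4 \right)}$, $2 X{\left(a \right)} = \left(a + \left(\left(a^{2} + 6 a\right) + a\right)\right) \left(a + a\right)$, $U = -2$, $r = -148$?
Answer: $-8904$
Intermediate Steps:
$X{\left(a \right)} = a \left(a^{2} + 8 a\right)$ ($X{\left(a \right)} = \frac{\left(a + \left(\left(a^{2} + 6 a\right) + a\right)\right) \left(a + a\right)}{2} = \frac{\left(a + \left(a^{2} + 7 a\right)\right) 2 a}{2} = \frac{\left(a^{2} + 8 a\right) 2 a}{2} = \frac{2 a \left(a^{2} + 8 a\right)}{2} = a \left(a^{2} + 8 a\right)$)
$D{\left(G \right)} = 64$ ($D{\left(G \right)} = \left(-4\right)^{2} \left(8 - 4\right) = 16 \cdot 4 = 64$)
$106 \left(r + D{\left(U \right)}\right) = 106 \left(-148 + 64\right) = 106 \left(-84\right) = -8904$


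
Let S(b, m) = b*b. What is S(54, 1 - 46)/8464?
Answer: 729/2116 ≈ 0.34452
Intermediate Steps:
S(b, m) = b**2
S(54, 1 - 46)/8464 = 54**2/8464 = 2916*(1/8464) = 729/2116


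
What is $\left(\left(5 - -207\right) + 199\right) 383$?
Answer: $157413$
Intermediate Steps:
$\left(\left(5 - -207\right) + 199\right) 383 = \left(\left(5 + 207\right) + 199\right) 383 = \left(212 + 199\right) 383 = 411 \cdot 383 = 157413$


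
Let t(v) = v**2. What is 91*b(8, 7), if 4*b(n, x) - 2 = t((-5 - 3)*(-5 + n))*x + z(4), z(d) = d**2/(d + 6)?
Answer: 918099/10 ≈ 91810.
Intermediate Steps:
z(d) = d**2/(6 + d)
b(n, x) = 9/10 + x*(40 - 8*n)**2/4 (b(n, x) = 1/2 + (((-5 - 3)*(-5 + n))**2*x + 4**2/(6 + 4))/4 = 1/2 + ((-8*(-5 + n))**2*x + 16/10)/4 = 1/2 + ((40 - 8*n)**2*x + 16*(1/10))/4 = 1/2 + (x*(40 - 8*n)**2 + 8/5)/4 = 1/2 + (8/5 + x*(40 - 8*n)**2)/4 = 1/2 + (2/5 + x*(40 - 8*n)**2/4) = 9/10 + x*(40 - 8*n)**2/4)
91*b(8, 7) = 91*(9/10 + 16*7*(-5 + 8)**2) = 91*(9/10 + 16*7*3**2) = 91*(9/10 + 16*7*9) = 91*(9/10 + 1008) = 91*(10089/10) = 918099/10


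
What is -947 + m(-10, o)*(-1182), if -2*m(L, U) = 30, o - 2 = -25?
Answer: 16783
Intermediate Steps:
o = -23 (o = 2 - 25 = -23)
m(L, U) = -15 (m(L, U) = -½*30 = -15)
-947 + m(-10, o)*(-1182) = -947 - 15*(-1182) = -947 + 17730 = 16783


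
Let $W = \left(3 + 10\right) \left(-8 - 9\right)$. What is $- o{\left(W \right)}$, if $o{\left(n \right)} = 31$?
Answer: $-31$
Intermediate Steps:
$W = -221$ ($W = 13 \left(-17\right) = -221$)
$- o{\left(W \right)} = \left(-1\right) 31 = -31$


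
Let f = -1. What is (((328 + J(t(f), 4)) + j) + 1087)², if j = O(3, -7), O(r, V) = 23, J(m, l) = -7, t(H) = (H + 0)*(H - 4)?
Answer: 2047761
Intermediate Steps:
t(H) = H*(-4 + H)
j = 23
(((328 + J(t(f), 4)) + j) + 1087)² = (((328 - 7) + 23) + 1087)² = ((321 + 23) + 1087)² = (344 + 1087)² = 1431² = 2047761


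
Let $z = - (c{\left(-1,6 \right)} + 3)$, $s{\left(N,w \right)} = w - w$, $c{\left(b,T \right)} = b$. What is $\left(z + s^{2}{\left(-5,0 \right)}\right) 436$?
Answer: $-872$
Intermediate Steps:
$s{\left(N,w \right)} = 0$
$z = -2$ ($z = - (-1 + 3) = \left(-1\right) 2 = -2$)
$\left(z + s^{2}{\left(-5,0 \right)}\right) 436 = \left(-2 + 0^{2}\right) 436 = \left(-2 + 0\right) 436 = \left(-2\right) 436 = -872$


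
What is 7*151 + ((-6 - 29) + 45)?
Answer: 1067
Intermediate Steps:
7*151 + ((-6 - 29) + 45) = 1057 + (-35 + 45) = 1057 + 10 = 1067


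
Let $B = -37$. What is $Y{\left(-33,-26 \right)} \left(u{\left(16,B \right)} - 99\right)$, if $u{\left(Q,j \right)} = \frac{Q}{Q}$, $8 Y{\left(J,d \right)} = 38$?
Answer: $- \frac{931}{2} \approx -465.5$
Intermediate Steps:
$Y{\left(J,d \right)} = \frac{19}{4}$ ($Y{\left(J,d \right)} = \frac{1}{8} \cdot 38 = \frac{19}{4}$)
$u{\left(Q,j \right)} = 1$
$Y{\left(-33,-26 \right)} \left(u{\left(16,B \right)} - 99\right) = \frac{19 \left(1 - 99\right)}{4} = \frac{19}{4} \left(-98\right) = - \frac{931}{2}$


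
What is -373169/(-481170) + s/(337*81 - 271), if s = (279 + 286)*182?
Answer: 29781988247/6502050210 ≈ 4.5804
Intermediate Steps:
s = 102830 (s = 565*182 = 102830)
-373169/(-481170) + s/(337*81 - 271) = -373169/(-481170) + 102830/(337*81 - 271) = -373169*(-1/481170) + 102830/(27297 - 271) = 373169/481170 + 102830/27026 = 373169/481170 + 102830*(1/27026) = 373169/481170 + 51415/13513 = 29781988247/6502050210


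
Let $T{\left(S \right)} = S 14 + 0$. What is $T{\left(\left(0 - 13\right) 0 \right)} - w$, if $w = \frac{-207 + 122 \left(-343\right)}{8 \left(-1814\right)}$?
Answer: $- \frac{42053}{14512} \approx -2.8978$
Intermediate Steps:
$T{\left(S \right)} = 14 S$ ($T{\left(S \right)} = 14 S + 0 = 14 S$)
$w = \frac{42053}{14512}$ ($w = \frac{-207 - 41846}{-14512} = \left(-42053\right) \left(- \frac{1}{14512}\right) = \frac{42053}{14512} \approx 2.8978$)
$T{\left(\left(0 - 13\right) 0 \right)} - w = 14 \left(0 - 13\right) 0 - \frac{42053}{14512} = 14 \left(\left(-13\right) 0\right) - \frac{42053}{14512} = 14 \cdot 0 - \frac{42053}{14512} = 0 - \frac{42053}{14512} = - \frac{42053}{14512}$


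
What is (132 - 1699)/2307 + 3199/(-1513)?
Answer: -9750964/3490491 ≈ -2.7936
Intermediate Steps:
(132 - 1699)/2307 + 3199/(-1513) = -1567*1/2307 + 3199*(-1/1513) = -1567/2307 - 3199/1513 = -9750964/3490491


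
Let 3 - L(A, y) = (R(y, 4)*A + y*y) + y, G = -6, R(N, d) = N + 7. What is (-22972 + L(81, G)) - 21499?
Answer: -44579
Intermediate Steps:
R(N, d) = 7 + N
L(A, y) = 3 - y - y² - A*(7 + y) (L(A, y) = 3 - (((7 + y)*A + y*y) + y) = 3 - ((A*(7 + y) + y²) + y) = 3 - ((y² + A*(7 + y)) + y) = 3 - (y + y² + A*(7 + y)) = 3 + (-y - y² - A*(7 + y)) = 3 - y - y² - A*(7 + y))
(-22972 + L(81, G)) - 21499 = (-22972 + (3 - 1*(-6) - 1*(-6)² - 1*81*(7 - 6))) - 21499 = (-22972 + (3 + 6 - 1*36 - 1*81*1)) - 21499 = (-22972 + (3 + 6 - 36 - 81)) - 21499 = (-22972 - 108) - 21499 = -23080 - 21499 = -44579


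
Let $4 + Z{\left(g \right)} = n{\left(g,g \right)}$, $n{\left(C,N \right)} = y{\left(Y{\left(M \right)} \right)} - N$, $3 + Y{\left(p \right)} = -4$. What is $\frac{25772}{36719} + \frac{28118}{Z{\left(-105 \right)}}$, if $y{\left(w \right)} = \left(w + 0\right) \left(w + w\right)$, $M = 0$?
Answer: $\frac{1037593470}{7307081} \approx 142.0$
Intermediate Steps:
$Y{\left(p \right)} = -7$ ($Y{\left(p \right)} = -3 - 4 = -7$)
$y{\left(w \right)} = 2 w^{2}$ ($y{\left(w \right)} = w 2 w = 2 w^{2}$)
$n{\left(C,N \right)} = 98 - N$ ($n{\left(C,N \right)} = 2 \left(-7\right)^{2} - N = 2 \cdot 49 - N = 98 - N$)
$Z{\left(g \right)} = 94 - g$ ($Z{\left(g \right)} = -4 - \left(-98 + g\right) = 94 - g$)
$\frac{25772}{36719} + \frac{28118}{Z{\left(-105 \right)}} = \frac{25772}{36719} + \frac{28118}{94 - -105} = 25772 \cdot \frac{1}{36719} + \frac{28118}{94 + 105} = \frac{25772}{36719} + \frac{28118}{199} = \frac{1037593470}{7307081}$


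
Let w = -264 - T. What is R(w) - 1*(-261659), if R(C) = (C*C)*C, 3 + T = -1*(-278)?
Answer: -156329160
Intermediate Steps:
T = 275 (T = -3 - 1*(-278) = -3 + 278 = 275)
w = -539 (w = -264 - 1*275 = -264 - 275 = -539)
R(C) = C³ (R(C) = C²*C = C³)
R(w) - 1*(-261659) = (-539)³ - 1*(-261659) = -156590819 + 261659 = -156329160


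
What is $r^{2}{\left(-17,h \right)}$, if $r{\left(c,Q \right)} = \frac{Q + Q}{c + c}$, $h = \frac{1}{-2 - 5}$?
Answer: $\frac{1}{14161} \approx 7.0616 \cdot 10^{-5}$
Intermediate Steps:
$h = - \frac{1}{7}$ ($h = \frac{1}{-2 - 5} = \frac{1}{-7} = - \frac{1}{7} \approx -0.14286$)
$r{\left(c,Q \right)} = \frac{Q}{c}$ ($r{\left(c,Q \right)} = \frac{2 Q}{2 c} = 2 Q \frac{1}{2 c} = \frac{Q}{c}$)
$r^{2}{\left(-17,h \right)} = \left(- \frac{1}{7 \left(-17\right)}\right)^{2} = \left(\left(- \frac{1}{7}\right) \left(- \frac{1}{17}\right)\right)^{2} = \left(\frac{1}{119}\right)^{2} = \frac{1}{14161}$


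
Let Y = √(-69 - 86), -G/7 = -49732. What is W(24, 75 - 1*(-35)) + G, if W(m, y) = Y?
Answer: 348124 + I*√155 ≈ 3.4812e+5 + 12.45*I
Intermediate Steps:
G = 348124 (G = -7*(-49732) = 348124)
Y = I*√155 (Y = √(-155) = I*√155 ≈ 12.45*I)
W(m, y) = I*√155
W(24, 75 - 1*(-35)) + G = I*√155 + 348124 = 348124 + I*√155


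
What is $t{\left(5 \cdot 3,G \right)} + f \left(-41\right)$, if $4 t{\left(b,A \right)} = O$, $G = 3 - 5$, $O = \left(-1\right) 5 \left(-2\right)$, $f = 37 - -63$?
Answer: $- \frac{8195}{2} \approx -4097.5$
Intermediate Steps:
$f = 100$ ($f = 37 + 63 = 100$)
$O = 10$ ($O = \left(-5\right) \left(-2\right) = 10$)
$G = -2$
$t{\left(b,A \right)} = \frac{5}{2}$ ($t{\left(b,A \right)} = \frac{1}{4} \cdot 10 = \frac{5}{2}$)
$t{\left(5 \cdot 3,G \right)} + f \left(-41\right) = \frac{5}{2} + 100 \left(-41\right) = \frac{5}{2} - 4100 = - \frac{8195}{2}$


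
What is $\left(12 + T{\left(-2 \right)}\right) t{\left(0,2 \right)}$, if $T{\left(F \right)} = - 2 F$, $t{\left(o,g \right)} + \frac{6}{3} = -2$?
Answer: $-64$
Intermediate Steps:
$t{\left(o,g \right)} = -4$ ($t{\left(o,g \right)} = -2 - 2 = -4$)
$\left(12 + T{\left(-2 \right)}\right) t{\left(0,2 \right)} = \left(12 - -4\right) \left(-4\right) = \left(12 + 4\right) \left(-4\right) = 16 \left(-4\right) = -64$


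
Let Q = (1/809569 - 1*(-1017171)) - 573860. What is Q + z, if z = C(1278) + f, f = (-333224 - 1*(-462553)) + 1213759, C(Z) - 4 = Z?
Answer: 1447251119490/809569 ≈ 1.7877e+6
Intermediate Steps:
C(Z) = 4 + Z
f = 1343088 (f = (-333224 + 462553) + 1213759 = 129329 + 1213759 = 1343088)
Q = 358890842960/809569 (Q = (1/809569 + 1017171) - 573860 = 823470109300/809569 - 573860 = 358890842960/809569 ≈ 4.4331e+5)
z = 1344370 (z = (4 + 1278) + 1343088 = 1282 + 1343088 = 1344370)
Q + z = 358890842960/809569 + 1344370 = 1447251119490/809569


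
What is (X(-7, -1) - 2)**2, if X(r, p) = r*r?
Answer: 2209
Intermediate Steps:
X(r, p) = r**2
(X(-7, -1) - 2)**2 = ((-7)**2 - 2)**2 = (49 - 2)**2 = 47**2 = 2209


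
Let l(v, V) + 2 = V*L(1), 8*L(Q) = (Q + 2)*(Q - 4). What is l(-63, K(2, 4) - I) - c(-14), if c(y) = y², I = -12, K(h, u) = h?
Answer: -855/4 ≈ -213.75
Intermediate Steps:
L(Q) = (-4 + Q)*(2 + Q)/8 (L(Q) = ((Q + 2)*(Q - 4))/8 = ((2 + Q)*(-4 + Q))/8 = ((-4 + Q)*(2 + Q))/8 = (-4 + Q)*(2 + Q)/8)
l(v, V) = -2 - 9*V/8 (l(v, V) = -2 + V*(-1 - ¼*1 + (⅛)*1²) = -2 + V*(-1 - ¼ + (⅛)*1) = -2 + V*(-1 - ¼ + ⅛) = -2 + V*(-9/8) = -2 - 9*V/8)
l(-63, K(2, 4) - I) - c(-14) = (-2 - 9*(2 - 1*(-12))/8) - 1*(-14)² = (-2 - 9*(2 + 12)/8) - 1*196 = (-2 - 9/8*14) - 196 = (-2 - 63/4) - 196 = -71/4 - 196 = -855/4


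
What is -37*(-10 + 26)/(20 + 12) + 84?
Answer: 131/2 ≈ 65.500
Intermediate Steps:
-37*(-10 + 26)/(20 + 12) + 84 = -592/32 + 84 = -37*½ + 84 = -37/2 + 84 = 131/2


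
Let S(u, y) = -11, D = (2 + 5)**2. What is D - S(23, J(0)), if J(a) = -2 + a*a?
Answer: 60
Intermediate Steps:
J(a) = -2 + a**2
D = 49 (D = 7**2 = 49)
D - S(23, J(0)) = 49 - 1*(-11) = 49 + 11 = 60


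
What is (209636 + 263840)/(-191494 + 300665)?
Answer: 473476/109171 ≈ 4.3370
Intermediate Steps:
(209636 + 263840)/(-191494 + 300665) = 473476/109171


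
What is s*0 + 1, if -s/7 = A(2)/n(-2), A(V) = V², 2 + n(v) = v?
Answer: 1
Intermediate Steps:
n(v) = -2 + v
s = 7 (s = -7*2²/(-2 - 2) = -28/(-4) = -28*(-1)/4 = -7*(-1) = 7)
s*0 + 1 = 7*0 + 1 = 0 + 1 = 1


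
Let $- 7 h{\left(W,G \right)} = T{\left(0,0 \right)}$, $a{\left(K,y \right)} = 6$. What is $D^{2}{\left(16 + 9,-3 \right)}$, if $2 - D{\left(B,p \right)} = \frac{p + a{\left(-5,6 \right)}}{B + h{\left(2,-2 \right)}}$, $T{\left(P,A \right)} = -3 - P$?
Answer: $\frac{112225}{31684} \approx 3.542$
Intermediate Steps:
$h{\left(W,G \right)} = \frac{3}{7}$ ($h{\left(W,G \right)} = - \frac{-3 - 0}{7} = - \frac{-3 + 0}{7} = \left(- \frac{1}{7}\right) \left(-3\right) = \frac{3}{7}$)
$D{\left(B,p \right)} = 2 - \frac{6 + p}{\frac{3}{7} + B}$ ($D{\left(B,p \right)} = 2 - \frac{p + 6}{B + \frac{3}{7}} = 2 - \frac{6 + p}{\frac{3}{7} + B}$)
$D^{2}{\left(16 + 9,-3 \right)} = \left(\frac{-36 - -21 + 14 \left(16 + 9\right)}{3 + 7 \left(16 + 9\right)}\right)^{2} = \left(\frac{-36 + 21 + 14 \cdot 25}{3 + 7 \cdot 25}\right)^{2} = \left(\frac{-36 + 21 + 350}{3 + 175}\right)^{2} = \left(\frac{1}{178} \cdot 335\right)^{2} = \left(\frac{335}{178}\right)^{2} = \frac{112225}{31684}$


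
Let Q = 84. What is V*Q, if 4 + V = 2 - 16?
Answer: -1512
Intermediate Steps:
V = -18 (V = -4 + (2 - 16) = -4 - 14 = -18)
V*Q = -18*84 = -1512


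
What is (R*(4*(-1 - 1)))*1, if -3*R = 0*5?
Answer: 0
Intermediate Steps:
R = 0 (R = -0*5 = -1/3*0 = 0)
(R*(4*(-1 - 1)))*1 = (0*(4*(-1 - 1)))*1 = (0*(4*(-2)))*1 = (0*(-8))*1 = 0*1 = 0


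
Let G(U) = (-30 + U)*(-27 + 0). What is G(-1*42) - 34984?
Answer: -33040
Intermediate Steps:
G(U) = 810 - 27*U (G(U) = (-30 + U)*(-27) = 810 - 27*U)
G(-1*42) - 34984 = (810 - (-27)*42) - 34984 = (810 - 27*(-42)) - 34984 = (810 + 1134) - 34984 = 1944 - 34984 = -33040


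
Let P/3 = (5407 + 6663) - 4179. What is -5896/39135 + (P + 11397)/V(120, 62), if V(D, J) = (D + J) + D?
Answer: 685341929/5909385 ≈ 115.98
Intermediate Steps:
V(D, J) = J + 2*D
P = 23673 (P = 3*((5407 + 6663) - 4179) = 3*(12070 - 4179) = 3*7891 = 23673)
-5896/39135 + (P + 11397)/V(120, 62) = -5896/39135 + (23673 + 11397)/(62 + 2*120) = -5896*1/39135 + 35070/(62 + 240) = -5896/39135 + 35070/302 = -5896/39135 + 35070*(1/302) = -5896/39135 + 17535/151 = 685341929/5909385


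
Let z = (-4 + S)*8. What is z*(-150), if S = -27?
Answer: 37200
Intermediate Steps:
z = -248 (z = (-4 - 27)*8 = -31*8 = -248)
z*(-150) = -248*(-150) = 37200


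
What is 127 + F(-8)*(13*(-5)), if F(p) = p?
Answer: 647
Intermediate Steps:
127 + F(-8)*(13*(-5)) = 127 - 104*(-5) = 127 - 8*(-65) = 127 + 520 = 647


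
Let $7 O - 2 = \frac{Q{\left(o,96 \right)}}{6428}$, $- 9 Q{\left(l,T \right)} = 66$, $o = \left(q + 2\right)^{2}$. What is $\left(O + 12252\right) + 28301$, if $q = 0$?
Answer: $\frac{2737103455}{67494} \approx 40553.0$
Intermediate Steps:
$o = 4$ ($o = \left(0 + 2\right)^{2} = 2^{2} = 4$)
$Q{\left(l,T \right)} = - \frac{22}{3}$ ($Q{\left(l,T \right)} = \left(- \frac{1}{9}\right) 66 = - \frac{22}{3}$)
$O = \frac{19273}{67494}$ ($O = \frac{2}{7} + \frac{\left(- \frac{22}{3}\right) \frac{1}{6428}}{7} = \frac{2}{7} + \frac{1}{7} \left(- \frac{11}{9642}\right) = \frac{2}{7} - \frac{11}{67494} = \frac{19273}{67494} \approx 0.28555$)
$\left(O + 12252\right) + 28301 = \left(\frac{19273}{67494} + 12252\right) + 28301 = \frac{826955761}{67494} + 28301 = \frac{2737103455}{67494}$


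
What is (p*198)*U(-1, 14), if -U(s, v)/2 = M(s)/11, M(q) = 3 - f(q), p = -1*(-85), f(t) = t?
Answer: -12240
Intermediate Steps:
p = 85
M(q) = 3 - q
U(s, v) = -6/11 + 2*s/11 (U(s, v) = -2*(3 - s)/11 = -2*(3/11 - s/11) = -6/11 + 2*s/11)
(p*198)*U(-1, 14) = (85*198)*(-6/11 + (2/11)*(-1)) = 16830*(-6/11 - 2/11) = 16830*(-8/11) = -12240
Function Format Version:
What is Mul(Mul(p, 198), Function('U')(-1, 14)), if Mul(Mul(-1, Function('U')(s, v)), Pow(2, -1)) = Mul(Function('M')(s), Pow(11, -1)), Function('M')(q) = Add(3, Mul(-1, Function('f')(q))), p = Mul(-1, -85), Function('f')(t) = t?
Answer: -12240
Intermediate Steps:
p = 85
Function('M')(q) = Add(3, Mul(-1, q))
Function('U')(s, v) = Add(Rational(-6, 11), Mul(Rational(2, 11), s)) (Function('U')(s, v) = Mul(-2, Mul(Add(3, Mul(-1, s)), Pow(11, -1))) = Mul(-2, Mul(Add(3, Mul(-1, s)), Rational(1, 11))) = Mul(-2, Add(Rational(3, 11), Mul(Rational(-1, 11), s))) = Add(Rational(-6, 11), Mul(Rational(2, 11), s)))
Mul(Mul(p, 198), Function('U')(-1, 14)) = Mul(Mul(85, 198), Add(Rational(-6, 11), Mul(Rational(2, 11), -1))) = Mul(16830, Add(Rational(-6, 11), Rational(-2, 11))) = Mul(16830, Rational(-8, 11)) = -12240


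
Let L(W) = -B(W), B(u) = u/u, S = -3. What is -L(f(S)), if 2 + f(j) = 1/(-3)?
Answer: 1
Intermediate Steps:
f(j) = -7/3 (f(j) = -2 + 1/(-3) = -2 - 1/3 = -7/3)
B(u) = 1
L(W) = -1 (L(W) = -1*1 = -1)
-L(f(S)) = -1*(-1) = 1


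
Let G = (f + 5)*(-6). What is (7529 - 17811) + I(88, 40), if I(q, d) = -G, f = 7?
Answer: -10210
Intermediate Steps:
G = -72 (G = (7 + 5)*(-6) = 12*(-6) = -72)
I(q, d) = 72 (I(q, d) = -1*(-72) = 72)
(7529 - 17811) + I(88, 40) = (7529 - 17811) + 72 = -10282 + 72 = -10210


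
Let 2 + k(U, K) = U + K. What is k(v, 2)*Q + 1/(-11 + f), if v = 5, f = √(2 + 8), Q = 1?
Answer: 544/111 - √10/111 ≈ 4.8724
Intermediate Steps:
f = √10 ≈ 3.1623
k(U, K) = -2 + K + U (k(U, K) = -2 + (U + K) = -2 + (K + U) = -2 + K + U)
k(v, 2)*Q + 1/(-11 + f) = (-2 + 2 + 5)*1 + 1/(-11 + √10) = 5*1 + 1/(-11 + √10) = 5 + 1/(-11 + √10)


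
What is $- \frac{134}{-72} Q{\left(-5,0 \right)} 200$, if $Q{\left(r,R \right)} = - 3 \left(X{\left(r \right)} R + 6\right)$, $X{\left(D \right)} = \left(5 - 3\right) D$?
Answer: $-6700$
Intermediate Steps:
$X{\left(D \right)} = 2 D$
$Q{\left(r,R \right)} = -18 - 6 R r$ ($Q{\left(r,R \right)} = - 3 \left(2 r R + 6\right) = - 3 \left(2 R r + 6\right) = - 3 \left(6 + 2 R r\right) = -18 - 6 R r$)
$- \frac{134}{-72} Q{\left(-5,0 \right)} 200 = - \frac{134}{-72} \left(-18 - 0 \left(-5\right)\right) 200 = \left(-134\right) \left(- \frac{1}{72}\right) \left(-18 + 0\right) 200 = \frac{67}{36} \left(-18\right) 200 = \left(- \frac{67}{2}\right) 200 = -6700$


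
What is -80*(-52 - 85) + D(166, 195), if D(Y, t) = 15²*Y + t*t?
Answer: 86335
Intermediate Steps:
D(Y, t) = t² + 225*Y (D(Y, t) = 225*Y + t² = t² + 225*Y)
-80*(-52 - 85) + D(166, 195) = -80*(-52 - 85) + (195² + 225*166) = -80*(-137) + (38025 + 37350) = 10960 + 75375 = 86335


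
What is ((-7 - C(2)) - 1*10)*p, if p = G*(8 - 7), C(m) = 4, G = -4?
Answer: 84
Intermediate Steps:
p = -4 (p = -4*(8 - 7) = -4*1 = -4)
((-7 - C(2)) - 1*10)*p = ((-7 - 1*4) - 1*10)*(-4) = ((-7 - 4) - 10)*(-4) = (-11 - 10)*(-4) = -21*(-4) = 84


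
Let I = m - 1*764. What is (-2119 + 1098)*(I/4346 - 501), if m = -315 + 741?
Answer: 1111707682/2173 ≈ 5.1160e+5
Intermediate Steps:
m = 426
I = -338 (I = 426 - 1*764 = 426 - 764 = -338)
(-2119 + 1098)*(I/4346 - 501) = (-2119 + 1098)*(-338/4346 - 501) = -1021*(-338*1/4346 - 501) = -1021*(-169/2173 - 501) = -1021*(-1088842/2173) = 1111707682/2173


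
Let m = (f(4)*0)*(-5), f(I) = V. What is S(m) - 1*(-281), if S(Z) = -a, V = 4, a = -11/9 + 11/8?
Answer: 20221/72 ≈ 280.85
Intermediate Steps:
a = 11/72 (a = -11*1/9 + 11*(1/8) = -11/9 + 11/8 = 11/72 ≈ 0.15278)
f(I) = 4
m = 0 (m = (4*0)*(-5) = 0*(-5) = 0)
S(Z) = -11/72 (S(Z) = -1*11/72 = -11/72)
S(m) - 1*(-281) = -11/72 - 1*(-281) = -11/72 + 281 = 20221/72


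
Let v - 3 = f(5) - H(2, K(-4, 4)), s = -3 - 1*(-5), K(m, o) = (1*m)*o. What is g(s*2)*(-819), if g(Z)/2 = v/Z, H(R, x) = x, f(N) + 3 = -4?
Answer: -4914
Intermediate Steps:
f(N) = -7 (f(N) = -3 - 4 = -7)
K(m, o) = m*o
s = 2 (s = -3 + 5 = 2)
v = 12 (v = 3 + (-7 - (-4)*4) = 3 + (-7 - 1*(-16)) = 3 + (-7 + 16) = 3 + 9 = 12)
g(Z) = 24/Z (g(Z) = 2*(12/Z) = 24/Z)
g(s*2)*(-819) = (24/((2*2)))*(-819) = (24/4)*(-819) = (24*(1/4))*(-819) = 6*(-819) = -4914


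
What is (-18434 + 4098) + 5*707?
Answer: -10801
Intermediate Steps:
(-18434 + 4098) + 5*707 = -14336 + 3535 = -10801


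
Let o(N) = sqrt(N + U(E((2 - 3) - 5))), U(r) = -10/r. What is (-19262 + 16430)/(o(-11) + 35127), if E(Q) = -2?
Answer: -33159888/411302045 + 944*I*sqrt(6)/411302045 ≈ -0.080622 + 5.622e-6*I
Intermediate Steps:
o(N) = sqrt(5 + N) (o(N) = sqrt(N - 10/(-2)) = sqrt(N - 10*(-1/2)) = sqrt(N + 5) = sqrt(5 + N))
(-19262 + 16430)/(o(-11) + 35127) = (-19262 + 16430)/(sqrt(5 - 11) + 35127) = -2832/(sqrt(-6) + 35127) = -2832/(I*sqrt(6) + 35127) = -2832/(35127 + I*sqrt(6))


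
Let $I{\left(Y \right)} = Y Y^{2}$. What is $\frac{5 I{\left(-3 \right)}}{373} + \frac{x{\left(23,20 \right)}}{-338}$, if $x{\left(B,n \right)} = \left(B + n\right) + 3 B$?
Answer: $- \frac{43703}{63037} \approx -0.69329$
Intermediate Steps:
$I{\left(Y \right)} = Y^{3}$
$x{\left(B,n \right)} = n + 4 B$
$\frac{5 I{\left(-3 \right)}}{373} + \frac{x{\left(23,20 \right)}}{-338} = \frac{5 \left(-3\right)^{3}}{373} + \frac{20 + 4 \cdot 23}{-338} = 5 \left(-27\right) \frac{1}{373} + \left(20 + 92\right) \left(- \frac{1}{338}\right) = \left(-135\right) \frac{1}{373} + 112 \left(- \frac{1}{338}\right) = - \frac{135}{373} - \frac{56}{169} = - \frac{43703}{63037}$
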